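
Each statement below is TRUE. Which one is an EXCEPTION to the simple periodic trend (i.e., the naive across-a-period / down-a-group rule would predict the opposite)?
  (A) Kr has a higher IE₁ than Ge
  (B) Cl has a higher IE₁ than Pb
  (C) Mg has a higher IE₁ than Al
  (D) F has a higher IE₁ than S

The general trend: IE₁ increases across a period and decreases down a group.
(A) Kr (period 4, group 18) vs Ge (period 4, group 14): the stated order agrees with the simple trend.
(B) Cl (period 3, group 17) vs Pb (period 6, group 14): the stated order agrees with the simple trend.
(C) Mg (period 3, group 2) vs Al (period 3, group 13): the stated order contradicts the simple trend.
(D) F (period 2, group 17) vs S (period 3, group 16): the stated order agrees with the simple trend.
The exception is (C): Al's single 3p electron is easier to remove than one from Mg's filled 3s².

(C)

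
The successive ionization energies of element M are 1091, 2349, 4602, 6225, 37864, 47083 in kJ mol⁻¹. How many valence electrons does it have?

4

Look for the largest jump between consecutive ionization energies: IE5/IE4 ≈ 6.1, far larger than any earlier ratio.
That jump marks the point where a core electron is being removed. So the atom has 4 valence electrons.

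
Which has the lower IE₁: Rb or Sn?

Rb is in period 5, group 1; Sn is in period 5, group 14.
Across a period the outer electron is held more tightly (higher IE₁); down a group it sits in a higher shell, more shielded, and comes off more easily.
All lie in period 5, so first ionization energy increases left to right.
So Rb has the lower IE₁ (Rb < Sn).

Rb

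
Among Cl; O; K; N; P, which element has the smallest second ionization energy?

P

IE_2 is the cost of taking one more electron from the +1 cation: Cl⁺ still has 6 valence electrons; O⁺ still has 5 valence electrons; K⁺ is the bare [Ar] core; N⁺ still has 4 valence electrons; P⁺ still has 4 valence electrons.
Usually core removal costs more than valence removal, but here the competition is close: a tightly held n=2 valence electron can cost more to remove than an n=3 core electron, so the actual values have to decide it.
Valence configurations: Cl⁺ [Ne]3s²3p⁴, O⁺ [He]2s²2p³, N⁺ [He]2s²2p², P⁺ [Ne]3s²3p².
Tabulated IE_2 (kJ/mol): Cl 2298, O 3388, K 3052, N 2856, P 1907.
So the second ionization energies run P < Cl < N < K < O.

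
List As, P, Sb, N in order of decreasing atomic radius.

Sb > As > P > N

N is in period 2, group 15; P is in period 3, group 15; As is in period 4, group 15; Sb is in period 5, group 15.
Across a period the added protons contract the valence shell; down a group each new principal shell makes the atom larger.
All are in group 15, so atomic radius increases down the group.
So from largest to smallest: Sb > As > P > N.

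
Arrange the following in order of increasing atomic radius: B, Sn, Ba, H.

H < B < Sn < Ba

H is in period 1, group 1; B is in period 2, group 13; Sn is in period 5, group 14; Ba is in period 6, group 2.
Moving right in a period, electrons are added to the same shell under a stronger nuclear pull, so atoms get smaller; moving down, a new shell is opened and atoms get larger.
These span different periods and groups, so the two trends combine.
B > H: the two effects oppose for this pair; the down-group effect wins (85 vs 32 pm).
Sn > B: period and group pull opposite ways; the down-group shift dominates (140 vs 85 pm).
Ba > Sn: both effects reinforce here, so Ba is clearly the larger of the two.
Approximate values (pm): H 32, B 85, Sn 140, Ba 196.
So from smallest to largest: H < B < Sn < Ba.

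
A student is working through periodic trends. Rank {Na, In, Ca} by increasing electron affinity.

Na is in period 3, group 1; Ca is in period 4, group 2; In is in period 5, group 13.
Adding an electron releases more energy for atoms nearer the top right (short of the noble gases).
These sit on a diagonal, where the across-period and down-group effects partly cancel.
In > Ca: period and group pull opposite ways; the across-period shift dominates (29 vs 2 kJ/mol).
Na > In: period and group pull opposite ways; the down-group shift dominates (53 vs 29 kJ/mol).
Tabulated electron affinity (kJ/mol): Na 53, Ca 2, In 29.
So from lowest to highest: Ca < In < Na.

Ca < In < Na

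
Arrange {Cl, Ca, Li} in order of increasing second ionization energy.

Ca < Cl < Li

IE_2 is the cost of taking one more electron from the +1 cation: Cl⁺ still has 6 valence electrons; Ca⁺ still has 1 valence electron; Li⁺ is the bare [He] core.
Pulling an electron out of a noble-gas core costs far more than removing a remaining valence electron, so Li sits at the high end of IE_2.
Valence configurations: Cl⁺ [Ne]3s²3p⁴, Ca⁺ [Ar]4s¹.
The numbers (kJ/mol): Cl 2298, Ca 1145, Li 7298.
So the second ionization energies run Ca < Cl < Li.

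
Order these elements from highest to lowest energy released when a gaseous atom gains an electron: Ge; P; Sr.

P is in period 3, group 15; Ge is in period 4, group 14; Sr is in period 5, group 2.
Adding an electron releases more energy for atoms nearer the top right (short of the noble gases).
Neither a single period nor a single group — weigh both effects.
P > Sr: both effects reinforce here, so P is clearly the higher of the two.
Ge > P: this pair runs against the simple trend — see the exception note.
Note the exception: Ge has a higher electron affinity than P, contrary to the simple trend — adding an electron to P's half-filled np³ subshell costs electron-pairing energy.
Tabulated electron affinity (kJ/mol): P 72, Ge 119, Sr 5.
So from highest to lowest: Ge > P > Sr.

Ge > P > Sr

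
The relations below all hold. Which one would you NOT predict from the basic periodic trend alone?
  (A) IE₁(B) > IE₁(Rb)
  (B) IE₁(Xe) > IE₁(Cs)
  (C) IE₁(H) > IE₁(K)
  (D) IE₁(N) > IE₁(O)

(D)

The general trend: IE₁ increases across a period and decreases down a group.
(A) B (period 2, group 13) vs Rb (period 5, group 1): the stated order agrees with the simple trend.
(B) Xe (period 5, group 18) vs Cs (period 6, group 1): the stated order agrees with the simple trend.
(C) H (period 1, group 1) vs K (period 4, group 1): the stated order agrees with the simple trend.
(D) N (period 2, group 15) vs O (period 2, group 16): the stated order contradicts the simple trend.
The exception is (D): pairing an electron in O's 2p⁴ costs repulsion energy, so O ionizes more easily than half-filled N (2p³).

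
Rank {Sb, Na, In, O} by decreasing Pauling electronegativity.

O > Sb > In > Na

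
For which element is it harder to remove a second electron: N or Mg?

Consider each +1 ion: N⁺ still has 4 valence electrons; Mg⁺ still has 1 valence electron.
All are still removing valence electrons, so compare the +1 ions as you would atoms: IE_2 generally rises across a period (higher Z_eff) and falls down a group (larger shell), subject to the usual subshell exceptions.
Valence configurations: N⁺ [He]2s²2p², Mg⁺ [Ne]3s¹.
Tabulated IE_2 (kJ/mol): N 2856, Mg 1451.
So the second ionization energies run Mg < N.

N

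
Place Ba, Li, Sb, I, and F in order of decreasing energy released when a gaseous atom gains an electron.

Li is in period 2, group 1; F is in period 2, group 17; Sb is in period 5, group 15; I is in period 5, group 17; Ba is in period 6, group 2.
Adding an electron releases more energy for atoms nearer the top right (short of the noble gases).
These span different periods and groups, so the two trends combine.
Li > Ba: the two effects oppose for this pair; the down-group effect wins (60 vs 14 kJ/mol).
Sb > Li: the two effects oppose for this pair; the across-period effect wins (103 vs 60 kJ/mol).
I > Sb: both are in period 5; the period trend gives I the larger value.
F > I: F sits above I in group 17, so the down-group effect alone puts F higher.
Tabulated electron affinity (kJ/mol): Li 60, F 328, Sb 103, I 295, Ba 14.
So from highest to lowest: F > I > Sb > Li > Ba.

F, I, Sb, Li, Ba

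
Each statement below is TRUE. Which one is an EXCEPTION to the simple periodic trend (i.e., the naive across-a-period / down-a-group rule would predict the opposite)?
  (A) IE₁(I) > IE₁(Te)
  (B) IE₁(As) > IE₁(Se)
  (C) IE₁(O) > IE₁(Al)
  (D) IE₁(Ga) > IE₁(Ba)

The general trend: first ionization energy increases across a period and decreases down a group.
(A) I (period 5, group 17) vs Te (period 5, group 16): the stated order agrees with the simple trend.
(B) As (period 4, group 15) vs Se (period 4, group 16): the stated order contradicts the simple trend.
(C) O (period 2, group 16) vs Al (period 3, group 13): the stated order agrees with the simple trend.
(D) Ga (period 4, group 13) vs Ba (period 6, group 2): the stated order agrees with the simple trend.
The exception is (B): Se (4p⁴) ionizes more easily than half-filled As (4p³).

(B)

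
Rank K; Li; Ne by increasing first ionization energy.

K < Li < Ne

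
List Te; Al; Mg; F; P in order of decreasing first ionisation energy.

F is in period 2, group 17; Mg is in period 3, group 2; Al is in period 3, group 13; P is in period 3, group 15; Te is in period 5, group 16.
Across a period the outer electron is held more tightly (higher IE₁); down a group it sits in a higher shell, more shielded, and comes off more easily.
These span different periods and groups, so the two trends combine.
Mg > Al: this pair runs against the simple trend — see the exception note.
Te > Mg: the two effects oppose for this pair; the across-period effect wins (869 vs 738 kJ/mol).
P > Te: the two effects oppose for this pair; the down-group effect wins (1012 vs 869 kJ/mol).
F > P: both effects reinforce here, so F is clearly the higher of the two.
Note the exception: Mg has a higher first ionization energy than Al, contrary to the simple trend — Al's single 3p electron is easier to remove than one from Mg's filled 3s².
Tabulated first ionization energy (kJ/mol): F 1681, Mg 738, Al 578, P 1012, Te 869.
So from highest to lowest: F > P > Te > Mg > Al.

F > P > Te > Mg > Al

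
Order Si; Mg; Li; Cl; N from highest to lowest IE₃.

Li, Mg, N, Cl, Si

The third ionization energy removes an electron from the +2 ion. For each element: Si²⁺ still has 2 valence electrons; Mg²⁺ is the bare [Ne] core; Li²⁺ is already 1 electron into the core; Cl²⁺ still has 5 valence electrons; N²⁺ still has 3 valence electrons.
Pulling an electron out of a noble-gas core costs far more than removing a remaining valence electron, so Mg and Li sit at the high end of IE_3.
Valence configurations: Si²⁺ [Ne]3s², Cl²⁺ [Ne]3s²3p³, N²⁺ [He]2s²2p¹.
The numbers (kJ/mol): Si 3232, Mg 7733, Li 11815, Cl 3822, N 4578.
So the third ionization energies run Si < Cl < N < Mg < Li.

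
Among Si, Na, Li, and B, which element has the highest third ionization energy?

After 2 electrons have been removed, what remains? Si²⁺ still has 2 valence electrons; Na²⁺ is already 1 electron into the core; Li²⁺ is already 1 electron into the core; B²⁺ still has 1 valence electron.
Breaking into a closed-shell core is much more expensive than removing a leftover valence electron — Na and Li have the largest IE_3 here.
Valence configurations: Si²⁺ [Ne]3s², B²⁺ [He]2s¹.
Tabulated IE_3 (kJ/mol): Si 3232, Na 6910, Li 11815, B 3660.
Putting it together, IE_3: Si < B < Na < Li.

Li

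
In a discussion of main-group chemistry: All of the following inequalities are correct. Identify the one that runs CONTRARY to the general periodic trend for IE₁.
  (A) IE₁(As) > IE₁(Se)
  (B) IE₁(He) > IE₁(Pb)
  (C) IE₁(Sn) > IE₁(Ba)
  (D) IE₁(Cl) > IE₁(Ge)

(A)

The general trend: IE₁ increases across a period and decreases down a group.
(A) As (period 4, group 15) vs Se (period 4, group 16): the stated order contradicts the simple trend.
(B) He (period 1, group 18) vs Pb (period 6, group 14): the stated order agrees with the simple trend.
(C) Sn (period 5, group 14) vs Ba (period 6, group 2): the stated order agrees with the simple trend.
(D) Cl (period 3, group 17) vs Ge (period 4, group 14): the stated order agrees with the simple trend.
The exception is (A): Se (4p⁴) ionizes more easily than half-filled As (4p³).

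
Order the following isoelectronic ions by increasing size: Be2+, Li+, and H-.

Be2+ < Li+ < H-

All of these have 2 electrons, so size is governed by nuclear charge alone: the more protons, the stronger the pull on the same electron cloud, and the smaller the ion.
Nuclear charges: Be2+ (Z=4), Li+ (Z=3), H- (Z=1).
Smallest to largest: Be2+ < Li+ < H-.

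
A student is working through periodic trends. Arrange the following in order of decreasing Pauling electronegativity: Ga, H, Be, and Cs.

H is in period 1, group 1; Be is in period 2, group 2; Ga is in period 4, group 13; Cs is in period 6, group 1.
Smaller atoms with higher effective nuclear charge are more electronegative.
Neither a single period nor a single group — weigh both effects.
Be > Cs: both effects reinforce here, so Be is clearly the higher of the two.
Ga > Be: period and group pull opposite ways; the across-period shift dominates (1.81 vs 1.57).
H > Ga: the two effects oppose for this pair; the down-group effect wins (2.20 vs 1.81).
Approximate values (Pauling): H 2.20, Be 1.57, Ga 1.81, Cs 0.79.
So from highest to lowest: H > Ga > Be > Cs.

H > Ga > Be > Cs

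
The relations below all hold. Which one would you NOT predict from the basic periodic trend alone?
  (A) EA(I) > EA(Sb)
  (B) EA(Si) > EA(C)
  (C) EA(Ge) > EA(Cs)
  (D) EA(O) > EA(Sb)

(B)

The general trend: electron affinity increases across a period and decreases down a group.
(A) I (period 5, group 17) vs Sb (period 5, group 15): the stated order agrees with the simple trend.
(B) Si (period 3, group 14) vs C (period 2, group 14): the stated order contradicts the simple trend.
(C) Ge (period 4, group 14) vs Cs (period 6, group 1): the stated order agrees with the simple trend.
(D) O (period 2, group 16) vs Sb (period 5, group 15): the stated order agrees with the simple trend.
The exception is (B): Si's larger, more diffuse 3p orbitals accept an added electron slightly more readily than C's compact 2p.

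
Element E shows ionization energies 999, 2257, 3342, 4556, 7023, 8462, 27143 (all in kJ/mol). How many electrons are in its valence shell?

6

Look for the largest jump between consecutive ionization energies: IE7/IE6 ≈ 3.2, far larger than any earlier ratio.
That jump marks the point where a core electron is being removed. So the atom has 6 valence electrons.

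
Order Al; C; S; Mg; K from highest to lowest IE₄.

After 3 electrons have been removed, what remains? Al³⁺ is the bare [Ne] core; C³⁺ still has 1 valence electron; S³⁺ still has 3 valence electrons; Mg³⁺ is already 1 electron into the core; K³⁺ is already 2 electrons into the core.
Usually core removal costs more than valence removal, but here the competition is close: a tightly held n=2 valence electron can cost more to remove than an n=3 core electron, so the actual values have to decide it.
Valence configurations: C³⁺ [He]2s¹, S³⁺ [Ne]3s²3p¹.
The numbers (kJ/mol): Al 11577, C 6223, S 4556, Mg 10543, K 5877.
Putting it together, IE_4: S < K < C < Mg < Al.

Al, Mg, C, K, S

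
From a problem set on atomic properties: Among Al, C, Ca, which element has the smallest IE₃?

Al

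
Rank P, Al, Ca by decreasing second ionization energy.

P > Al > Ca

The second ionization energy removes an electron from the +1 ion. For each element: P⁺ still has 4 valence electrons; Al⁺ still has 2 valence electrons; Ca⁺ still has 1 valence electron.
All are still removing valence electrons, so compare the +1 ions as you would atoms: IE_2 generally rises across a period (higher Z_eff) and falls down a group (larger shell), subject to the usual subshell exceptions.
Valence configurations: P⁺ [Ne]3s²3p², Al⁺ [Ne]3s², Ca⁺ [Ar]4s¹.
Approximate IE_2 values (kJ/mol): P 1907, Al 1817, Ca 1145.
Hence IE_2: Ca < Al < P.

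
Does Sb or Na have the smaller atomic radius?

Sb

Na is in period 3, group 1; Sb is in period 5, group 15.
Radius decreases left→right (rising Z_eff, same n) and increases top→bottom (higher n).
Neither a single period nor a single group — weigh both effects.
Na > Sb: the two effects oppose for this pair; the across-period effect wins (155 vs 140 pm).
For reference (pm): Na 155, Sb 140.
So Sb has the smaller atomic radius (Sb < Na).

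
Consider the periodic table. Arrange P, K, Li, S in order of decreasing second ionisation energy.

After 1 electron has been removed, what remains? P⁺ still has 4 valence electrons; K⁺ is the bare [Ar] core; Li⁺ is the bare [He] core; S⁺ still has 5 valence electrons.
Core electrons are held far more tightly than valence electrons, so K and Li top the IE_2 order.
Valence configurations: P⁺ [Ne]3s²3p², S⁺ [Ne]3s²3p³.
The numbers (kJ/mol): P 1907, K 3052, Li 7298, S 2252.
So the second ionization energies run P < S < K < Li.

Li, K, S, P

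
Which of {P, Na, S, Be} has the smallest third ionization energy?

P

The third ionization energy removes an electron from the +2 ion. For each element: P²⁺ still has 3 valence electrons; Na²⁺ is already 1 electron into the core; S²⁺ still has 4 valence electrons; Be²⁺ is the bare [He] core.
Pulling an electron out of a noble-gas core costs far more than removing a remaining valence electron, so Na and Be sit at the high end of IE_3.
Valence configurations: P²⁺ [Ne]3s²3p¹, S²⁺ [Ne]3s²3p².
The numbers (kJ/mol): P 2914, Na 6910, S 3357, Be 14849.
Putting it together, IE_3: P < S < Na < Be.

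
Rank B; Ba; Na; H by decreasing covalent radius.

H is in period 1, group 1; B is in period 2, group 13; Na is in period 3, group 1; Ba is in period 6, group 2.
Radius decreases left→right (rising Z_eff, same n) and increases top→bottom (higher n).
Here both period and group differ, so the two effects have to be weighed against each other.
B > H: period and group pull opposite ways; the down-group shift dominates (85 vs 32 pm).
Na > B: relative to B, both the across-period and down-group shifts push Na's atomic radius up.
Ba > Na: period and group pull opposite ways; the down-group shift dominates (196 vs 155 pm).
Tabulated atomic radius (pm): H 32, B 85, Na 155, Ba 196.
So from largest to smallest: Ba > Na > B > H.

Ba, Na, B, H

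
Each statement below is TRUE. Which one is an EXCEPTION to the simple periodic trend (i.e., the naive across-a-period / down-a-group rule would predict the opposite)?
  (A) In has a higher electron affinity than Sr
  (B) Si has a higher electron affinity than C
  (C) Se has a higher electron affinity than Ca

(B)

The general trend: electron affinity increases across a period and decreases down a group.
(A) In (period 5, group 13) vs Sr (period 5, group 2): the stated order agrees with the simple trend.
(B) Si (period 3, group 14) vs C (period 2, group 14): the stated order contradicts the simple trend.
(C) Se (period 4, group 16) vs Ca (period 4, group 2): the stated order agrees with the simple trend.
The exception is (B): Si's larger, more diffuse 3p orbitals accept an added electron slightly more readily than C's compact 2p.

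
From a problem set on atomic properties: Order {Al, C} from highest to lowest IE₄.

Al > C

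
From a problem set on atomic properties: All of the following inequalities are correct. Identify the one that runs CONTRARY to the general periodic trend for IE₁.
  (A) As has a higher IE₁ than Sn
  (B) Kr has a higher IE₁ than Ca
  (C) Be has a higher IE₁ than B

The general trend: IE₁ increases across a period and decreases down a group.
(A) As (period 4, group 15) vs Sn (period 5, group 14): the stated order agrees with the simple trend.
(B) Kr (period 4, group 18) vs Ca (period 4, group 2): the stated order agrees with the simple trend.
(C) Be (period 2, group 2) vs B (period 2, group 13): the stated order contradicts the simple trend.
The exception is (C): removing B's lone 2p electron is easier than breaking Be's filled 2s².

(C)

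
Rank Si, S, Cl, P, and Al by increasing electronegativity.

Al < Si < P < S < Cl

Al is in period 3, group 13; Si is in period 3, group 14; P is in period 3, group 15; S is in period 3, group 16; Cl is in period 3, group 17.
Smaller atoms with higher effective nuclear charge are more electronegative.
All lie in period 3, so electronegativity increases left to right.
So from lowest to highest: Al < Si < P < S < Cl.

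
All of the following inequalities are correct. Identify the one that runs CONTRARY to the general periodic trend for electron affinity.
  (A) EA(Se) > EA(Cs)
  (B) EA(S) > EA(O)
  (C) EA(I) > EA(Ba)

The general trend: electron affinity increases across a period and decreases down a group.
(A) Se (period 4, group 16) vs Cs (period 6, group 1): the stated order agrees with the simple trend.
(B) S (period 3, group 16) vs O (period 2, group 16): the stated order contradicts the simple trend.
(C) I (period 5, group 17) vs Ba (period 6, group 2): the stated order agrees with the simple trend.
The exception is (B): the compact 2p subshell of O repels the added electron more than S's larger 3p does.

(B)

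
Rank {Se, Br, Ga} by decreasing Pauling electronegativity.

Br > Se > Ga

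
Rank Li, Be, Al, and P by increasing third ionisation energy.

Al < P < Li < Be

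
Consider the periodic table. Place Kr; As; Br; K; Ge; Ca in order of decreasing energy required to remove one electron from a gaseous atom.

IE₁ increases left→right with effective nuclear charge and decreases top→bottom as the valence shell moves farther out.
All lie in period 4, so first ionization energy increases left to right.
So from highest to lowest: Kr > Br > As > Ge > Ca > K.

Kr > Br > As > Ge > Ca > K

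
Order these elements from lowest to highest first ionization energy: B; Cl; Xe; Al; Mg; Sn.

Al, Sn, Mg, B, Xe, Cl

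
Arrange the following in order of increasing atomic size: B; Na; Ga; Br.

B is in period 2, group 13; Na is in period 3, group 1; Ga is in period 4, group 13; Br is in period 4, group 17.
Across a period the added protons contract the valence shell; down a group each new principal shell makes the atom larger.
Neither a single period nor a single group — weigh both effects.
Br > B: period and group pull opposite ways; the down-group shift dominates (114 vs 85 pm).
Ga > Br: both are in period 4; the period trend gives Ga the larger value.
Na > Ga: period and group pull opposite ways; the across-period shift dominates (155 vs 124 pm).
Tabulated atomic radius (pm): B 85, Na 155, Ga 124, Br 114.
So from smallest to largest: B < Br < Ga < Na.

B < Br < Ga < Na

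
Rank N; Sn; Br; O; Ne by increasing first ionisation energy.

Sn, Br, O, N, Ne

Removing the outermost electron gets harder across a period and easier down a group.
Here both period and group differ, so the two effects have to be weighed against each other.
Br > Sn: both effects reinforce here, so Br is clearly the higher of the two.
O > Br: period and group pull opposite ways; the down-group shift dominates (1314 vs 1140 kJ/mol).
N > O: this pair runs against the simple trend — see the exception note.
Ne > N: Ne lies to the right of N in period 2, so the across-period effect alone puts Ne higher.
Note the exception: N has a higher first ionization energy than O, contrary to the simple trend — pairing an electron in O's 2p⁴ costs repulsion energy, so O ionizes more easily than half-filled N (2p³).
Approximate values (kJ/mol): N 1402, O 1314, Ne 2081, Br 1140, Sn 709.
So from lowest to highest: Sn < Br < O < N < Ne.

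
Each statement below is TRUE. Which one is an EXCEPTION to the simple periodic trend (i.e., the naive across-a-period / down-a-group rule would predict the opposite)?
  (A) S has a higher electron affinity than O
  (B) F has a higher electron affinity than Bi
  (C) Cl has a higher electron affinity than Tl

(A)

The general trend: electron affinity increases across a period and decreases down a group.
(A) S (period 3, group 16) vs O (period 2, group 16): the stated order contradicts the simple trend.
(B) F (period 2, group 17) vs Bi (period 6, group 15): the stated order agrees with the simple trend.
(C) Cl (period 3, group 17) vs Tl (period 6, group 13): the stated order agrees with the simple trend.
The exception is (A): the compact 2p subshell of O repels the added electron more than S's larger 3p does.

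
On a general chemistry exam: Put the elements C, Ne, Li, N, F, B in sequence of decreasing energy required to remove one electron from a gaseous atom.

Ne, F, N, C, B, Li

Across a period the outer electron is held more tightly (higher IE₁); down a group it sits in a higher shell, more shielded, and comes off more easily.
All lie in period 2, so first ionization energy increases left to right.
So from highest to lowest: Ne > F > N > C > B > Li.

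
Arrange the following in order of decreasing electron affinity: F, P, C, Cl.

Cl, F, C, P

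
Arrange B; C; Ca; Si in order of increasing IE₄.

Consider each +3 ion: B³⁺ is the bare [He] core; C³⁺ still has 1 valence electron; Ca³⁺ is already 1 electron into the core; Si³⁺ still has 1 valence electron.
Pulling an electron out of a noble-gas core costs far more than removing a remaining valence electron, so Ca and B sit at the high end of IE_4.
Valence configurations: C³⁺ [He]2s¹, Si³⁺ [Ne]3s¹.
Tabulated IE_4 (kJ/mol): B 25026, C 6223, Ca 6491, Si 4356.
Putting it together, IE_4: Si < C < Ca < B.

Si < C < Ca < B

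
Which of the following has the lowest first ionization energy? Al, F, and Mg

First ionization energy rises across a period (greater Z_eff holds electrons more tightly) and falls down a group (valence electrons are farther from the nucleus).
Here both period and group differ, so the two effects have to be weighed against each other.
Mg > Al: this pair runs against the simple trend — see the exception note.
F > Mg: both effects reinforce here, so F is clearly the higher of the two.
Note the exception: Mg has a higher first ionization energy than Al, contrary to the simple trend — Al's single 3p electron is easier to remove than one from Mg's filled 3s².
Approximate values (kJ/mol): F 1681, Mg 738, Al 578.
The lowest first ionization energy among these belongs to Al.

Al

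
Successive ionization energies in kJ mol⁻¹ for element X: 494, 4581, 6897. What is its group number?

Look for the largest jump between consecutive ionization energies: IE2/IE1 ≈ 9.3, far larger than any earlier ratio.
That jump marks the point where a core electron is being removed. So the atom has 1 valence electron.
A main-group element with 1 valence electron is in group 1.

Group 1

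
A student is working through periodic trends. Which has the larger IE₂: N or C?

N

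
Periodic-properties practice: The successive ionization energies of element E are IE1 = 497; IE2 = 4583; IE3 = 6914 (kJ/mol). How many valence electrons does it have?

Look for the largest jump between consecutive ionization energies: IE2/IE1 ≈ 9.2, far larger than any earlier ratio.
That jump marks the point where a core electron is being removed. So the atom has 1 valence electron.

1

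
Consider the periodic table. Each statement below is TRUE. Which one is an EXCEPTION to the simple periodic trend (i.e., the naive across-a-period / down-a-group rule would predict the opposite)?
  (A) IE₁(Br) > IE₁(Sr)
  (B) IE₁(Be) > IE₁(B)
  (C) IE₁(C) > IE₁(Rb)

(B)

The general trend: first ionisation energy increases across a period and decreases down a group.
(A) Br (period 4, group 17) vs Sr (period 5, group 2): the stated order agrees with the simple trend.
(B) Be (period 2, group 2) vs B (period 2, group 13): the stated order contradicts the simple trend.
(C) C (period 2, group 14) vs Rb (period 5, group 1): the stated order agrees with the simple trend.
The exception is (B): removing B's lone 2p electron is easier than breaking Be's filled 2s².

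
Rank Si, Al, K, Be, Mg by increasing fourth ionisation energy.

Si, K, Mg, Al, Be

After 3 electrons have been removed, what remains? Si³⁺ still has 1 valence electron; Al³⁺ is the bare [Ne] core; K³⁺ is already 2 electrons into the core; Be³⁺ is already 1 electron into the core; Mg³⁺ is already 1 electron into the core.
Breaking into a closed-shell core is much more expensive than removing a leftover valence electron — K, Mg, Al and Be have the largest IE_4 here.
Approximate IE_4 values (kJ/mol): Si 4356, Al 11577, K 5877, Be 21007, Mg 10543.
So the fourth ionization energies run Si < K < Mg < Al < Be.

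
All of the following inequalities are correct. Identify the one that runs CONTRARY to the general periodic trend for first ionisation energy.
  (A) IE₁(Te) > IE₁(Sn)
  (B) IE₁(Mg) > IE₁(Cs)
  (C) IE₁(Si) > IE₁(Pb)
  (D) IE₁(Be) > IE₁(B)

(D)

The general trend: first ionisation energy increases across a period and decreases down a group.
(A) Te (period 5, group 16) vs Sn (period 5, group 14): the stated order agrees with the simple trend.
(B) Mg (period 3, group 2) vs Cs (period 6, group 1): the stated order agrees with the simple trend.
(C) Si (period 3, group 14) vs Pb (period 6, group 14): the stated order agrees with the simple trend.
(D) Be (period 2, group 2) vs B (period 2, group 13): the stated order contradicts the simple trend.
The exception is (D): removing B's lone 2p electron is easier than breaking Be's filled 2s².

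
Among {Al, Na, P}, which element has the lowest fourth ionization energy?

After 3 electrons have been removed, what remains? Al³⁺ is the bare [Ne] core; Na³⁺ is already 2 electrons into the core; P³⁺ still has 2 valence electrons.
Pulling an electron out of a noble-gas core costs far more than removing a remaining valence electron, so Na and Al sit at the high end of IE_4.
Tabulated IE_4 (kJ/mol): Al 11577, Na 9543, P 4964.
Putting it together, IE_4: P < Na < Al.

P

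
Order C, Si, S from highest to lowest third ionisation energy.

C > S > Si

After 2 electrons have been removed, what remains? C²⁺ still has 2 valence electrons; Si²⁺ still has 2 valence electrons; S²⁺ still has 4 valence electrons.
All are still removing valence electrons, so compare the +2 ions as you would atoms: IE_3 generally rises across a period (higher Z_eff) and falls down a group (larger shell), subject to the usual subshell exceptions.
Valence configurations: C²⁺ [He]2s², Si²⁺ [Ne]3s², S²⁺ [Ne]3s²3p².
Tabulated IE_3 (kJ/mol): C 4620, Si 3232, S 3357.
Hence IE_3: Si < S < C.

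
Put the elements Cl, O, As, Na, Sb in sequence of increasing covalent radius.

O is in period 2, group 16; Na is in period 3, group 1; Cl is in period 3, group 17; As is in period 4, group 15; Sb is in period 5, group 15.
Atomic radius shrinks across a period as nuclear charge pulls the same shell inward, and grows down a group as new shells are added.
Here both period and group differ, so the two effects have to be weighed against each other.
Cl > O: the two effects oppose for this pair; the down-group effect wins (99 vs 63 pm).
As > Cl: both effects reinforce here, so As is clearly the larger of the two.
Sb > As: Sb sits below As in group 15, so the down-group effect alone puts Sb larger.
Na > Sb: the two effects oppose for this pair; the across-period effect wins (155 vs 140 pm).
Approximate values (pm): O 63, Na 155, Cl 99, As 121, Sb 140.
So from smallest to largest: O < Cl < As < Sb < Na.

O < Cl < As < Sb < Na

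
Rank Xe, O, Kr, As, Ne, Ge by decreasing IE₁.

Ne > Kr > O > Xe > As > Ge

O is in period 2, group 16; Ne is in period 2, group 18; Ge is in period 4, group 14; As is in period 4, group 15; Kr is in period 4, group 18; Xe is in period 5, group 18.
Across a period the outer electron is held more tightly (higher IE₁); down a group it sits in a higher shell, more shielded, and comes off more easily.
Neither a single period nor a single group — weigh both effects.
As > Ge: As lies to the right of Ge in period 4, so the across-period effect alone puts As higher.
Xe > As: period and group pull opposite ways; the across-period shift dominates (1170 vs 947 kJ/mol).
O > Xe: period and group pull opposite ways; the down-group shift dominates (1314 vs 1170 kJ/mol).
Kr > O: the two effects oppose for this pair; the across-period effect wins (1351 vs 1314 kJ/mol).
Ne > Kr: Ne sits above Kr in group 18, so the down-group effect alone puts Ne higher.
Tabulated first ionization energy (kJ/mol): O 1314, Ne 2081, Ge 762, As 947, Kr 1351, Xe 1170.
So from highest to lowest: Ne > Kr > O > Xe > As > Ge.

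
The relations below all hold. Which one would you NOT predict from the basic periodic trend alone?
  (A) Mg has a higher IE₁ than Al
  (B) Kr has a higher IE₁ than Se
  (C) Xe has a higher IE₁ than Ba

(A)

The general trend: IE₁ increases across a period and decreases down a group.
(A) Mg (period 3, group 2) vs Al (period 3, group 13): the stated order contradicts the simple trend.
(B) Kr (period 4, group 18) vs Se (period 4, group 16): the stated order agrees with the simple trend.
(C) Xe (period 5, group 18) vs Ba (period 6, group 2): the stated order agrees with the simple trend.
The exception is (A): Al's single 3p electron is easier to remove than one from Mg's filled 3s².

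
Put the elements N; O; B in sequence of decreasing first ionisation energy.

B is in period 2, group 13; N is in period 2, group 15; O is in period 2, group 16.
IE₁ increases left→right with effective nuclear charge and decreases top→bottom as the valence shell moves farther out.
All lie in period 2; the across-period trend (first ionization energy increases left to right) applies, with the exception below.
Note the exception: N has a higher first ionization energy than O, contrary to the simple trend — pairing an electron in O's 2p⁴ costs repulsion energy, so O ionizes more easily than half-filled N (2p³).
For reference (kJ/mol): B 801, N 1402, O 1314.
So from highest to lowest: N > O > B.

N > O > B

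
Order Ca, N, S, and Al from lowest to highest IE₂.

Ca < Al < S < N

IE_2 is the cost of taking one more electron from the +1 cation: Ca⁺ still has 1 valence electron; N⁺ still has 4 valence electrons; S⁺ still has 5 valence electrons; Al⁺ still has 2 valence electrons.
All are still removing valence electrons, so compare the +1 ions as you would atoms: IE_2 generally rises across a period (higher Z_eff) and falls down a group (larger shell), subject to the usual subshell exceptions.
Valence configurations: Ca⁺ [Ar]4s¹, N⁺ [He]2s²2p², S⁺ [Ne]3s²3p³, Al⁺ [Ne]3s².
Tabulated IE_2 (kJ/mol): Ca 1145, N 2856, S 2252, Al 1817.
So the second ionization energies run Ca < Al < S < N.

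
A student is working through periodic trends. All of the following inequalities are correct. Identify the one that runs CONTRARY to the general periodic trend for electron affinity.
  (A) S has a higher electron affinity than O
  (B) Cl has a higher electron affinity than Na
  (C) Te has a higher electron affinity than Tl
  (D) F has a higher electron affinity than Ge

(A)

The general trend: electron affinity increases across a period and decreases down a group.
(A) S (period 3, group 16) vs O (period 2, group 16): the stated order contradicts the simple trend.
(B) Cl (period 3, group 17) vs Na (period 3, group 1): the stated order agrees with the simple trend.
(C) Te (period 5, group 16) vs Tl (period 6, group 13): the stated order agrees with the simple trend.
(D) F (period 2, group 17) vs Ge (period 4, group 14): the stated order agrees with the simple trend.
The exception is (A): the compact 2p subshell of O repels the added electron more than S's larger 3p does.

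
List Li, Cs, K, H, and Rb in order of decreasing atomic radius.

Cs, Rb, K, Li, H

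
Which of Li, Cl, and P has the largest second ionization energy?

IE_2 is the cost of taking one more electron from the +1 cation: Li⁺ is the bare [He] core; Cl⁺ still has 6 valence electrons; P⁺ still has 4 valence electrons.
Pulling an electron out of a noble-gas core costs far more than removing a remaining valence electron, so Li sits at the high end of IE_2.
Valence configurations: Cl⁺ [Ne]3s²3p⁴, P⁺ [Ne]3s²3p².
Tabulated IE_2 (kJ/mol): Li 7298, Cl 2298, P 1907.
So the second ionization energies run P < Cl < Li.

Li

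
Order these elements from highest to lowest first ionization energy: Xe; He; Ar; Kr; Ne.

He is in period 1, group 18; Ne is in period 2, group 18; Ar is in period 3, group 18; Kr is in period 4, group 18; Xe is in period 5, group 18.
First ionization energy rises across a period (greater Z_eff holds electrons more tightly) and falls down a group (valence electrons are farther from the nucleus).
All are in group 18, so first ionization energy increases up the group.
So from highest to lowest: He > Ne > Ar > Kr > Xe.

He > Ne > Ar > Kr > Xe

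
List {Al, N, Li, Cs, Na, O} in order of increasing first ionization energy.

First ionization energy rises across a period (greater Z_eff holds electrons more tightly) and falls down a group (valence electrons are farther from the nucleus).
Neither a single period nor a single group — weigh both effects.
Na > Cs: they share group 1; the group trend gives Na the larger value.
Li > Na: Li sits above Na in group 1, so the down-group effect alone puts Li higher.
Al > Li: period and group pull opposite ways; the across-period shift dominates (578 vs 520 kJ/mol).
O > Al: both effects reinforce here, so O is clearly the higher of the two.
N > O: this pair runs against the simple trend — see the exception note.
Note the exception: N has a higher first ionization energy than O, contrary to the simple trend — pairing an electron in O's 2p⁴ costs repulsion energy, so O ionizes more easily than half-filled N (2p³).
Approximate values (kJ/mol): Li 520, N 1402, O 1314, Na 496, Al 578, Cs 376.
So from lowest to highest: Cs < Na < Li < Al < O < N.

Cs < Na < Li < Al < O < N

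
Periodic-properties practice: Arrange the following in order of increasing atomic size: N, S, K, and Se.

Radius decreases left→right (rising Z_eff, same n) and increases top→bottom (higher n).
Here both period and group differ, so the two effects have to be weighed against each other.
S > N: period and group pull opposite ways; the down-group shift dominates (103 vs 71 pm).
Se > S: Se sits below S in group 16, so the down-group effect alone puts Se larger.
K > Se: both are in period 4; the period trend gives K the larger value.
For reference (pm): N 71, S 103, K 196, Se 116.
So from smallest to largest: N < S < Se < K.

N < S < Se < K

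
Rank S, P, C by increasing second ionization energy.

P < S < C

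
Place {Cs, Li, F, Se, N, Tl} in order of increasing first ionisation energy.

Cs, Li, Tl, Se, N, F

Across a period the outer electron is held more tightly (higher IE₁); down a group it sits in a higher shell, more shielded, and comes off more easily.
Neither a single period nor a single group — weigh both effects.
Li > Cs: they share group 1; the group trend gives Li the larger value.
Tl > Li: period and group pull opposite ways; the across-period shift dominates (589 vs 520 kJ/mol).
Se > Tl: both effects reinforce here, so Se is clearly the higher of the two.
N > Se: the two effects oppose for this pair; the down-group effect wins (1402 vs 941 kJ/mol).
F > N: both are in period 2; the period trend gives F the larger value.
Approximate values (kJ/mol): Li 520, N 1402, F 1681, Se 941, Cs 376, Tl 589.
So from lowest to highest: Cs < Li < Tl < Se < N < F.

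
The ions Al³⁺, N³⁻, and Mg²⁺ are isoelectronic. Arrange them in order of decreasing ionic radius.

All of these have 10 electrons, so size is governed by nuclear charge alone: the more protons, the stronger the pull on the same electron cloud, and the smaller the ion.
Nuclear charges: Al³⁺ (Z=13), Mg²⁺ (Z=12), N³⁻ (Z=7).
Largest to smallest: N³⁻ > Mg²⁺ > Al³⁺.

N³⁻, Mg²⁺, Al³⁺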